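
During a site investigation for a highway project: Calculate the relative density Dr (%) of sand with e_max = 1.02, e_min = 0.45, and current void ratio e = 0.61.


Result: 71.93 %

Derivation:
Using Dr = (e_max - e) / (e_max - e_min) * 100
e_max - e = 1.02 - 0.61 = 0.41
e_max - e_min = 1.02 - 0.45 = 0.57
Dr = 0.41 / 0.57 * 100
Dr = 71.93 %


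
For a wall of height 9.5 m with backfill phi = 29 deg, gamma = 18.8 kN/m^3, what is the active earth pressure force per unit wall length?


Result: 294.36 kN/m

Derivation:
Compute active earth pressure coefficient:
Ka = tan^2(45 - phi/2) = tan^2(30.5) = 0.346974
Compute active force:
Pa = 0.5 * Ka * gamma * H^2
Pa = 0.5 * 0.346974 * 18.8 * 9.5^2
Pa = 294.36 kN/m


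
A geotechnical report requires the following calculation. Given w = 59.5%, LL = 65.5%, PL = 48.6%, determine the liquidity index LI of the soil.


Result: 0.645

Derivation:
First compute the plasticity index:
PI = LL - PL = 65.5 - 48.6 = 16.9
Then compute the liquidity index:
LI = (w - PL) / PI
LI = (59.5 - 48.6) / 16.9
LI = 0.645


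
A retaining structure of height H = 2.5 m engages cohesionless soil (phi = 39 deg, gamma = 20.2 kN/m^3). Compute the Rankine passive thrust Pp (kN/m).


Result: 277.47 kN/m

Derivation:
Compute passive earth pressure coefficient:
Kp = tan^2(45 + phi/2) = tan^2(64.5) = 4.395495
Compute passive force:
Pp = 0.5 * Kp * gamma * H^2
Pp = 0.5 * 4.395495 * 20.2 * 2.5^2
Pp = 277.47 kN/m


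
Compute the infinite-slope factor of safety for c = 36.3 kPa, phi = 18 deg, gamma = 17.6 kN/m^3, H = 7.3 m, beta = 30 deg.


Using Fs = c / (gamma*H*sin(beta)*cos(beta)) + tan(phi)/tan(beta)
Cohesion contribution = 36.3 / (17.6*7.3*sin(30)*cos(30))
Cohesion contribution = 0.652485
Friction contribution = tan(18)/tan(30) = 0.562777
Fs = 0.652485 + 0.562777
Fs = 1.215


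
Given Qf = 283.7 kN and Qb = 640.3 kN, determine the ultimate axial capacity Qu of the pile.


Using Qu = Qf + Qb
Qu = 283.7 + 640.3
Qu = 924.0 kN


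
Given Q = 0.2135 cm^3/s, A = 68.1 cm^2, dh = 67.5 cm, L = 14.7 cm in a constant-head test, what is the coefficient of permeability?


Compute hydraulic gradient:
i = dh / L = 67.5 / 14.7 = 4.59184
Then apply Darcy's law:
k = Q / (A * i)
k = 0.2135 / (68.1 * 4.59184)
k = 0.2135 / 312.704
k = 0.000683 cm/s


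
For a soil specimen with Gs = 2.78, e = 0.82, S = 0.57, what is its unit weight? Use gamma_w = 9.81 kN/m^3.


Using gamma = gamma_w * (Gs + S*e) / (1 + e)
Numerator: Gs + S*e = 2.78 + 0.57*0.82 = 3.2474
Denominator: 1 + e = 1 + 0.82 = 1.82
gamma = 9.81 * 3.2474 / 1.82
gamma = 17.504 kN/m^3


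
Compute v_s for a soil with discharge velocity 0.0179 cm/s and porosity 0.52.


Using v_s = v_d / n
v_s = 0.0179 / 0.52
v_s = 0.03442 cm/s


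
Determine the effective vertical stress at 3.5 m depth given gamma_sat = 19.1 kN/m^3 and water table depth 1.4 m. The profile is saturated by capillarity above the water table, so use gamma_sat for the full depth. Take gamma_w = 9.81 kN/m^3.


Total stress = gamma_sat * depth
sigma = 19.1 * 3.5 = 66.85 kPa
Pore water pressure u = gamma_w * (depth - d_wt)
u = 9.81 * (3.5 - 1.4) = 20.601 kPa
Effective stress = sigma - u
sigma' = 66.85 - 20.601 = 46.25 kPa


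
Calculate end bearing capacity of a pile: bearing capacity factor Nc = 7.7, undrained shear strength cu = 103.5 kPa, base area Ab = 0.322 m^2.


Using Qb = Nc * cu * Ab
Qb = 7.7 * 103.5 * 0.322
Qb = 256.62 kN


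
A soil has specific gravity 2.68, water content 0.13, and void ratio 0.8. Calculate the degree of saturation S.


Using S = Gs * w / e
S = 2.68 * 0.13 / 0.8
S = 0.4355


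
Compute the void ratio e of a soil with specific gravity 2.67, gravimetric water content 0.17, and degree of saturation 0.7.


Using the relation e = Gs * w / S
e = 2.67 * 0.17 / 0.7
e = 0.6484


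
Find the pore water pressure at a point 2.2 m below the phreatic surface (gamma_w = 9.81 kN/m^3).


Result: 21.58 kPa

Derivation:
Using u = gamma_w * h_w
u = 9.81 * 2.2
u = 21.58 kPa


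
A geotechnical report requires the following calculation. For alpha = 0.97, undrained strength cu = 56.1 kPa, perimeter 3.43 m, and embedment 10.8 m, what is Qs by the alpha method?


Result: 2015.82 kN

Derivation:
Using Qs = alpha * cu * perimeter * L
Qs = 0.97 * 56.1 * 3.43 * 10.8
Qs = 2015.82 kN


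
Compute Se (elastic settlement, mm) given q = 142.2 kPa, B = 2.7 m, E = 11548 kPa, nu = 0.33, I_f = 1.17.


Using Se = q * B * (1 - nu^2) * I_f / E
1 - nu^2 = 1 - 0.33^2 = 0.8911
Se = 142.2 * 2.7 * 0.8911 * 1.17 / 11548
Se = 0.034663 m
Convert to mm: Se = 0.034663 * 1000 = 34.663 mm


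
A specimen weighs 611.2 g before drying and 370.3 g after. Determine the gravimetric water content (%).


Using w = (m_wet - m_dry) / m_dry * 100
m_wet - m_dry = 611.2 - 370.3 = 240.9 g
w = 240.9 / 370.3 * 100
w = 65.06 %


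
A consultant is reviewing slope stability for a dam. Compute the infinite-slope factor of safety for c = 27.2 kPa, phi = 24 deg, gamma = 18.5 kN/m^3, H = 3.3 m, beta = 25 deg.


Using Fs = c / (gamma*H*sin(beta)*cos(beta)) + tan(phi)/tan(beta)
Cohesion contribution = 27.2 / (18.5*3.3*sin(25)*cos(25))
Cohesion contribution = 1.16321
Friction contribution = tan(24)/tan(25) = 0.954796
Fs = 1.16321 + 0.954796
Fs = 2.118


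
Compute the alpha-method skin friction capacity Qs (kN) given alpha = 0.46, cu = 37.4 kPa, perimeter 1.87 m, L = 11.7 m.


Using Qs = alpha * cu * perimeter * L
Qs = 0.46 * 37.4 * 1.87 * 11.7
Qs = 376.41 kN


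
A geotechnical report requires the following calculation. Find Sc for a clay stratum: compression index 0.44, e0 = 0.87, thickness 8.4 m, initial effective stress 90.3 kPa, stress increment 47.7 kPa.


Result: 0.364 m

Derivation:
Using Sc = Cc * H / (1 + e0) * log10((sigma0 + delta_sigma) / sigma0)
Stress ratio = (90.3 + 47.7) / 90.3 = 1.52824
log10(1.52824) = 0.184191
Cc * H / (1 + e0) = 0.44 * 8.4 / (1 + 0.87) = 1.97647
Sc = 1.97647 * 0.184191
Sc = 0.364 m


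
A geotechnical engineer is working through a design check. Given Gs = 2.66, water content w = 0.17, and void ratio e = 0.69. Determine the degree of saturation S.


Result: 0.6554

Derivation:
Using S = Gs * w / e
S = 2.66 * 0.17 / 0.69
S = 0.6554


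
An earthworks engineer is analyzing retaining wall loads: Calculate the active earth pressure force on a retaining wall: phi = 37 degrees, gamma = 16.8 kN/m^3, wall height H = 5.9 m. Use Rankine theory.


Compute active earth pressure coefficient:
Ka = tan^2(45 - phi/2) = tan^2(26.5) = 0.248584
Compute active force:
Pa = 0.5 * Ka * gamma * H^2
Pa = 0.5 * 0.248584 * 16.8 * 5.9^2
Pa = 72.69 kN/m


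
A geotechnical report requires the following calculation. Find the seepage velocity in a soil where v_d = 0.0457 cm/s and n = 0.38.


Using v_s = v_d / n
v_s = 0.0457 / 0.38
v_s = 0.12026 cm/s


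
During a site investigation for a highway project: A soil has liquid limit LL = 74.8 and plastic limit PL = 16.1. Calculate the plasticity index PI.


Using PI = LL - PL
PI = 74.8 - 16.1
PI = 58.7


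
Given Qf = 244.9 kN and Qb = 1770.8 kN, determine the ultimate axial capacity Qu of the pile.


Using Qu = Qf + Qb
Qu = 244.9 + 1770.8
Qu = 2015.7 kN


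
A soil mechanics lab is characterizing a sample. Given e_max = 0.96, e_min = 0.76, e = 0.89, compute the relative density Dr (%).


Using Dr = (e_max - e) / (e_max - e_min) * 100
e_max - e = 0.96 - 0.89 = 0.07
e_max - e_min = 0.96 - 0.76 = 0.2
Dr = 0.07 / 0.2 * 100
Dr = 35.0 %


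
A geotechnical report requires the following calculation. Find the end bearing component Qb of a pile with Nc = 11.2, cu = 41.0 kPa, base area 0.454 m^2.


Result: 208.48 kN

Derivation:
Using Qb = Nc * cu * Ab
Qb = 11.2 * 41.0 * 0.454
Qb = 208.48 kN


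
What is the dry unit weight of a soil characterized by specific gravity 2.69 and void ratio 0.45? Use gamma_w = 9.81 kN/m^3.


Using gamma_d = Gs * gamma_w / (1 + e)
gamma_d = 2.69 * 9.81 / (1 + 0.45)
gamma_d = 2.69 * 9.81 / 1.45
gamma_d = 18.199 kN/m^3


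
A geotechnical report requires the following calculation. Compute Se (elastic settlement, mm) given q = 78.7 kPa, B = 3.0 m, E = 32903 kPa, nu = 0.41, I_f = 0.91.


Result: 5.432 mm

Derivation:
Using Se = q * B * (1 - nu^2) * I_f / E
1 - nu^2 = 1 - 0.41^2 = 0.8319
Se = 78.7 * 3.0 * 0.8319 * 0.91 / 32903
Se = 0.005432 m
Convert to mm: Se = 0.005432 * 1000 = 5.432 mm


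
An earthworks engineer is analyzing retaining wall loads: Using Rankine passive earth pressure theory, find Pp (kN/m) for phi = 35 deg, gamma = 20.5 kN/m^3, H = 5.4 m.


Compute passive earth pressure coefficient:
Kp = tan^2(45 + phi/2) = tan^2(62.5) = 3.690172
Compute passive force:
Pp = 0.5 * Kp * gamma * H^2
Pp = 0.5 * 3.690172 * 20.5 * 5.4^2
Pp = 1102.96 kN/m


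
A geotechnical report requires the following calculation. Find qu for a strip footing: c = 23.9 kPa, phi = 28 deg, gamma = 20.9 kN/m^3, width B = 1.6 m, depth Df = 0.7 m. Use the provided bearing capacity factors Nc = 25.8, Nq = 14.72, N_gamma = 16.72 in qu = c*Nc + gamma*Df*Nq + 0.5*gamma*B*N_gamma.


Compute qu = c*Nc + gamma*Df*Nq + 0.5*gamma*B*N_gamma
Term 1: 23.9 * 25.8 = 616.62
Term 2: 20.9 * 0.7 * 14.72 = 215.3536
Term 3: 0.5 * 20.9 * 1.6 * 16.72 = 279.5584
qu = 616.62 + 215.3536 + 279.5584
qu = 1111.53 kPa


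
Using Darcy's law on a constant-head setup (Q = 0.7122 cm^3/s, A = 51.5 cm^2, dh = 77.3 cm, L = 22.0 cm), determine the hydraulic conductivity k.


Result: 0.003936 cm/s

Derivation:
Compute hydraulic gradient:
i = dh / L = 77.3 / 22.0 = 3.51364
Then apply Darcy's law:
k = Q / (A * i)
k = 0.7122 / (51.5 * 3.51364)
k = 0.7122 / 180.952
k = 0.003936 cm/s


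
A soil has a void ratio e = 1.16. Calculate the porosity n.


Result: 0.537

Derivation:
Using the relation n = e / (1 + e)
n = 1.16 / (1 + 1.16)
n = 1.16 / 2.16
n = 0.537


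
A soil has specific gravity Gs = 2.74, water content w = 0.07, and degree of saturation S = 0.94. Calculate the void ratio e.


Using the relation e = Gs * w / S
e = 2.74 * 0.07 / 0.94
e = 0.204


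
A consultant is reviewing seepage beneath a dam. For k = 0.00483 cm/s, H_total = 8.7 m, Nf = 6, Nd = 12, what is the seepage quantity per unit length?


Result: 0.0002101 m^3/s per m

Derivation:
Convert k to m/s for unit consistency with H:
k = 0.00483 cm/s = 0.00483 / 100 m/s = 4.83e-05 m/s
Using q = k * H * Nf / Nd
Nf / Nd = 6 / 12 = 0.5
q = 4.83e-05 * 8.7 * 0.5
q = 0.0002101 m^3/s per m


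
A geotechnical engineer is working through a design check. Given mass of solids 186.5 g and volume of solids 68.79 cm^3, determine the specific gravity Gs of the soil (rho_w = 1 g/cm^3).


Using Gs = m_s / (V_s * rho_w)
Since rho_w = 1 g/cm^3:
Gs = 186.5 / 68.79
Gs = 2.711


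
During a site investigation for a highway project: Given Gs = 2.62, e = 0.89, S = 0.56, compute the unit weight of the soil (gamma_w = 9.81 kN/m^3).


Result: 16.186 kN/m^3

Derivation:
Using gamma = gamma_w * (Gs + S*e) / (1 + e)
Numerator: Gs + S*e = 2.62 + 0.56*0.89 = 3.1184
Denominator: 1 + e = 1 + 0.89 = 1.89
gamma = 9.81 * 3.1184 / 1.89
gamma = 16.186 kN/m^3


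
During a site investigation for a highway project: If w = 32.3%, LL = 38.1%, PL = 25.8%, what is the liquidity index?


Result: 0.528

Derivation:
First compute the plasticity index:
PI = LL - PL = 38.1 - 25.8 = 12.3
Then compute the liquidity index:
LI = (w - PL) / PI
LI = (32.3 - 25.8) / 12.3
LI = 0.528


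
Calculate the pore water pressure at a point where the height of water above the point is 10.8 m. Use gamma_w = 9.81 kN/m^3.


Using u = gamma_w * h_w
u = 9.81 * 10.8
u = 105.95 kPa


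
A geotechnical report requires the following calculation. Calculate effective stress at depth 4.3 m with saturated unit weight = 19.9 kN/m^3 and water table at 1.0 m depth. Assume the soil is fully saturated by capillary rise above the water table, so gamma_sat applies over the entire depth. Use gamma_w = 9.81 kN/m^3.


Total stress = gamma_sat * depth
sigma = 19.9 * 4.3 = 85.57 kPa
Pore water pressure u = gamma_w * (depth - d_wt)
u = 9.81 * (4.3 - 1.0) = 32.373 kPa
Effective stress = sigma - u
sigma' = 85.57 - 32.373 = 53.2 kPa


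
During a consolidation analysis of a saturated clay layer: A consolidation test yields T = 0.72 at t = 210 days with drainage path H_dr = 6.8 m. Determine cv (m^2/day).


Using cv = T * H_dr^2 / t
H_dr^2 = 6.8^2 = 46.24
cv = 0.72 * 46.24 / 210
cv = 0.15854 m^2/day


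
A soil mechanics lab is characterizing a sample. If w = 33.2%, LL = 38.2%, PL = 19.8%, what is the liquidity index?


Result: 0.728

Derivation:
First compute the plasticity index:
PI = LL - PL = 38.2 - 19.8 = 18.4
Then compute the liquidity index:
LI = (w - PL) / PI
LI = (33.2 - 19.8) / 18.4
LI = 0.728


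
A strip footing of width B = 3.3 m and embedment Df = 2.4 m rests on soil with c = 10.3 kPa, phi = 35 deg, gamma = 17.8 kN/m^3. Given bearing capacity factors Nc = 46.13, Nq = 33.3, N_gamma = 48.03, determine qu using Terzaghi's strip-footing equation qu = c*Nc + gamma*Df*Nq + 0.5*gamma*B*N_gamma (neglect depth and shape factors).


Result: 3308.36 kPa

Derivation:
Compute qu = c*Nc + gamma*Df*Nq + 0.5*gamma*B*N_gamma
Term 1: 10.3 * 46.13 = 475.139
Term 2: 17.8 * 2.4 * 33.3 = 1422.576
Term 3: 0.5 * 17.8 * 3.3 * 48.03 = 1410.6411
qu = 475.139 + 1422.576 + 1410.6411
qu = 3308.36 kPa


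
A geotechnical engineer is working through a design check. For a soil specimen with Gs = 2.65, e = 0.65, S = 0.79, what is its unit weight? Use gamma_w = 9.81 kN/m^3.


Using gamma = gamma_w * (Gs + S*e) / (1 + e)
Numerator: Gs + S*e = 2.65 + 0.79*0.65 = 3.1635
Denominator: 1 + e = 1 + 0.65 = 1.65
gamma = 9.81 * 3.1635 / 1.65
gamma = 18.808 kN/m^3


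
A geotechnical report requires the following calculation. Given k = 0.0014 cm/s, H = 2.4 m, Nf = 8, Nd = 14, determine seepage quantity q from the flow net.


Convert k to m/s for unit consistency with H:
k = 0.0014 cm/s = 0.0014 / 100 m/s = 1.4e-05 m/s
Using q = k * H * Nf / Nd
Nf / Nd = 8 / 14 = 0.5714
q = 1.4e-05 * 2.4 * 0.5714
q = 1.92e-05 m^3/s per m


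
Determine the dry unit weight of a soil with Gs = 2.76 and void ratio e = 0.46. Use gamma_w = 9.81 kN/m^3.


Using gamma_d = Gs * gamma_w / (1 + e)
gamma_d = 2.76 * 9.81 / (1 + 0.46)
gamma_d = 2.76 * 9.81 / 1.46
gamma_d = 18.545 kN/m^3


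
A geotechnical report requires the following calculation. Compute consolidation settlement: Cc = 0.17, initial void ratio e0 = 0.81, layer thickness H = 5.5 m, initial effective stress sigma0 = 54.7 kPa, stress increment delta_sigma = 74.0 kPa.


Using Sc = Cc * H / (1 + e0) * log10((sigma0 + delta_sigma) / sigma0)
Stress ratio = (54.7 + 74.0) / 54.7 = 2.35283
log10(2.35283) = 0.371591
Cc * H / (1 + e0) = 0.17 * 5.5 / (1 + 0.81) = 0.516575
Sc = 0.516575 * 0.371591
Sc = 0.192 m


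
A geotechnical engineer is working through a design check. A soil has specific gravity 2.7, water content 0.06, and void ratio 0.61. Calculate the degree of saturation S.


Using S = Gs * w / e
S = 2.7 * 0.06 / 0.61
S = 0.2656


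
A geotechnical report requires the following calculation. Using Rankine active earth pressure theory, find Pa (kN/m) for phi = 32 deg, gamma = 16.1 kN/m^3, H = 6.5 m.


Compute active earth pressure coefficient:
Ka = tan^2(45 - phi/2) = tan^2(29.0) = 0.307259
Compute active force:
Pa = 0.5 * Ka * gamma * H^2
Pa = 0.5 * 0.307259 * 16.1 * 6.5^2
Pa = 104.5 kN/m


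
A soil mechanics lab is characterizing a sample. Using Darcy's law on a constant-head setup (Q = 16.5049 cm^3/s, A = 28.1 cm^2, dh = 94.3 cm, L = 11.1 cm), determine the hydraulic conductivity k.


Compute hydraulic gradient:
i = dh / L = 94.3 / 11.1 = 8.4955
Then apply Darcy's law:
k = Q / (A * i)
k = 16.5049 / (28.1 * 8.4955)
k = 16.5049 / 238.723
k = 0.069138 cm/s


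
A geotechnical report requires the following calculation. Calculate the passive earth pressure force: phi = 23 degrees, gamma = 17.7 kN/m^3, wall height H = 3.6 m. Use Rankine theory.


Compute passive earth pressure coefficient:
Kp = tan^2(45 + phi/2) = tan^2(56.5) = 2.282623
Compute passive force:
Pp = 0.5 * Kp * gamma * H^2
Pp = 0.5 * 2.282623 * 17.7 * 3.6^2
Pp = 261.81 kN/m


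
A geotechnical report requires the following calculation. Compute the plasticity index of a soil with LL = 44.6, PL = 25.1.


Result: 19.5

Derivation:
Using PI = LL - PL
PI = 44.6 - 25.1
PI = 19.5


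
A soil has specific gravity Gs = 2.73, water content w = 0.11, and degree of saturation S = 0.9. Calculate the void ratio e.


Result: 0.3337

Derivation:
Using the relation e = Gs * w / S
e = 2.73 * 0.11 / 0.9
e = 0.3337


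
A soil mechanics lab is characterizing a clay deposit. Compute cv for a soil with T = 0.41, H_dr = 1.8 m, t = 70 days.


Using cv = T * H_dr^2 / t
H_dr^2 = 1.8^2 = 3.24
cv = 0.41 * 3.24 / 70
cv = 0.01898 m^2/day


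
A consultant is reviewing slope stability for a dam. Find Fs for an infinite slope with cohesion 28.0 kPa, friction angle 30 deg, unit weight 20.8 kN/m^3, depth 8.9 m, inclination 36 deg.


Using Fs = c / (gamma*H*sin(beta)*cos(beta)) + tan(phi)/tan(beta)
Cohesion contribution = 28.0 / (20.8*8.9*sin(36)*cos(36))
Cohesion contribution = 0.318074
Friction contribution = tan(30)/tan(36) = 0.794654
Fs = 0.318074 + 0.794654
Fs = 1.113


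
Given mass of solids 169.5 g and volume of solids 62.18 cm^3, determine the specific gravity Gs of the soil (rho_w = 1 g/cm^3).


Using Gs = m_s / (V_s * rho_w)
Since rho_w = 1 g/cm^3:
Gs = 169.5 / 62.18
Gs = 2.726


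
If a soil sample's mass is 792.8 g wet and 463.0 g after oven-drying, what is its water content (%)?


Using w = (m_wet - m_dry) / m_dry * 100
m_wet - m_dry = 792.8 - 463.0 = 329.8 g
w = 329.8 / 463.0 * 100
w = 71.23 %


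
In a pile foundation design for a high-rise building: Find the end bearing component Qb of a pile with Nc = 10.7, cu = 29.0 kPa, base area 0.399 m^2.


Using Qb = Nc * cu * Ab
Qb = 10.7 * 29.0 * 0.399
Qb = 123.81 kN


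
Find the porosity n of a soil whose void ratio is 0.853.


Using the relation n = e / (1 + e)
n = 0.853 / (1 + 0.853)
n = 0.853 / 1.853
n = 0.4603


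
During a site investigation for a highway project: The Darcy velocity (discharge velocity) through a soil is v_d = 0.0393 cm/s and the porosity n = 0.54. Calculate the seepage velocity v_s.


Result: 0.07278 cm/s

Derivation:
Using v_s = v_d / n
v_s = 0.0393 / 0.54
v_s = 0.07278 cm/s


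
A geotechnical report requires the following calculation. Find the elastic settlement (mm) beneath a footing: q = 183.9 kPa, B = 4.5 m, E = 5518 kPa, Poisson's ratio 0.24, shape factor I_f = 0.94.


Using Se = q * B * (1 - nu^2) * I_f / E
1 - nu^2 = 1 - 0.24^2 = 0.9424
Se = 183.9 * 4.5 * 0.9424 * 0.94 / 5518
Se = 0.132854 m
Convert to mm: Se = 0.132854 * 1000 = 132.854 mm


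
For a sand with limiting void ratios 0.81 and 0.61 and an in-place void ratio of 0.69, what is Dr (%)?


Result: 60.0 %

Derivation:
Using Dr = (e_max - e) / (e_max - e_min) * 100
e_max - e = 0.81 - 0.69 = 0.12
e_max - e_min = 0.81 - 0.61 = 0.2
Dr = 0.12 / 0.2 * 100
Dr = 60.0 %


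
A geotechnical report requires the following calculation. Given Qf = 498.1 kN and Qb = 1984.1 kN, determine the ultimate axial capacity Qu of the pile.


Using Qu = Qf + Qb
Qu = 498.1 + 1984.1
Qu = 2482.2 kN


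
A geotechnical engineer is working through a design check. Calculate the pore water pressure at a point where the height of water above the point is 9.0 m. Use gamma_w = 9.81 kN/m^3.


Result: 88.29 kPa

Derivation:
Using u = gamma_w * h_w
u = 9.81 * 9.0
u = 88.29 kPa


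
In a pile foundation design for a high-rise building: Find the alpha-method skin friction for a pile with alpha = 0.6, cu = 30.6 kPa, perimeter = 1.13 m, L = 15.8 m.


Result: 327.8 kN

Derivation:
Using Qs = alpha * cu * perimeter * L
Qs = 0.6 * 30.6 * 1.13 * 15.8
Qs = 327.8 kN


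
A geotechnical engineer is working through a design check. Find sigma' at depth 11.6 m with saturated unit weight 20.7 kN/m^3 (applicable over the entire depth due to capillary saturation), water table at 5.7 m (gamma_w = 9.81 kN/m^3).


Result: 182.24 kPa

Derivation:
Total stress = gamma_sat * depth
sigma = 20.7 * 11.6 = 240.12 kPa
Pore water pressure u = gamma_w * (depth - d_wt)
u = 9.81 * (11.6 - 5.7) = 57.879 kPa
Effective stress = sigma - u
sigma' = 240.12 - 57.879 = 182.24 kPa


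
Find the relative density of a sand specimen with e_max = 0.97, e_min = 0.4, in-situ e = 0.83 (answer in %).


Result: 24.56 %

Derivation:
Using Dr = (e_max - e) / (e_max - e_min) * 100
e_max - e = 0.97 - 0.83 = 0.14
e_max - e_min = 0.97 - 0.4 = 0.57
Dr = 0.14 / 0.57 * 100
Dr = 24.56 %


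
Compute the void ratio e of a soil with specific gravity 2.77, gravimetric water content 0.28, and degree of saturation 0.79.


Using the relation e = Gs * w / S
e = 2.77 * 0.28 / 0.79
e = 0.9818


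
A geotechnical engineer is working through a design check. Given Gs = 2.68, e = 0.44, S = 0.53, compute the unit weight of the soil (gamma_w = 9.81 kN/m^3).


Using gamma = gamma_w * (Gs + S*e) / (1 + e)
Numerator: Gs + S*e = 2.68 + 0.53*0.44 = 2.9132
Denominator: 1 + e = 1 + 0.44 = 1.44
gamma = 9.81 * 2.9132 / 1.44
gamma = 19.846 kN/m^3


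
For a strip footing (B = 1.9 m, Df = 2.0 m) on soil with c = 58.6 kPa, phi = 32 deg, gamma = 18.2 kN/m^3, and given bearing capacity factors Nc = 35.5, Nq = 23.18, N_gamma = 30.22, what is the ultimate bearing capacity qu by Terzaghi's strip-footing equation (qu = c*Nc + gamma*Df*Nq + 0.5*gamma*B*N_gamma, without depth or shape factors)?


Compute qu = c*Nc + gamma*Df*Nq + 0.5*gamma*B*N_gamma
Term 1: 58.6 * 35.5 = 2080.3
Term 2: 18.2 * 2.0 * 23.18 = 843.752
Term 3: 0.5 * 18.2 * 1.9 * 30.22 = 522.5038
qu = 2080.3 + 843.752 + 522.5038
qu = 3446.56 kPa


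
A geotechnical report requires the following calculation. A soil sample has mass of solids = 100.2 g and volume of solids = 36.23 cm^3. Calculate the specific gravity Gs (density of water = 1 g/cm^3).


Result: 2.766

Derivation:
Using Gs = m_s / (V_s * rho_w)
Since rho_w = 1 g/cm^3:
Gs = 100.2 / 36.23
Gs = 2.766


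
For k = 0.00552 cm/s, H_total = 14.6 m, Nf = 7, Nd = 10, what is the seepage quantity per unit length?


Convert k to m/s for unit consistency with H:
k = 0.00552 cm/s = 0.00552 / 100 m/s = 5.52e-05 m/s
Using q = k * H * Nf / Nd
Nf / Nd = 7 / 10 = 0.7
q = 5.52e-05 * 14.6 * 0.7
q = 0.0005641 m^3/s per m


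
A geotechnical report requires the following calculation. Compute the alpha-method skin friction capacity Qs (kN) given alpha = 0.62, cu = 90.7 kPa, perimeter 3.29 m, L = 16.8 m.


Using Qs = alpha * cu * perimeter * L
Qs = 0.62 * 90.7 * 3.29 * 16.8
Qs = 3108.17 kN


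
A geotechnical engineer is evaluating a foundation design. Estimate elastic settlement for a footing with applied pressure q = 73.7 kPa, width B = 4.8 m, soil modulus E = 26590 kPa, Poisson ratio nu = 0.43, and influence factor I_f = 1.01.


Using Se = q * B * (1 - nu^2) * I_f / E
1 - nu^2 = 1 - 0.43^2 = 0.8151
Se = 73.7 * 4.8 * 0.8151 * 1.01 / 26590
Se = 0.010953 m
Convert to mm: Se = 0.010953 * 1000 = 10.953 mm


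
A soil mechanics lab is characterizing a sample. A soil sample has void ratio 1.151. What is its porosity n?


Using the relation n = e / (1 + e)
n = 1.151 / (1 + 1.151)
n = 1.151 / 2.151
n = 0.5351


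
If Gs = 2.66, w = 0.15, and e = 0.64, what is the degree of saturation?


Using S = Gs * w / e
S = 2.66 * 0.15 / 0.64
S = 0.6234


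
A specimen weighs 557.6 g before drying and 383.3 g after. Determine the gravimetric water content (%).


Using w = (m_wet - m_dry) / m_dry * 100
m_wet - m_dry = 557.6 - 383.3 = 174.3 g
w = 174.3 / 383.3 * 100
w = 45.47 %


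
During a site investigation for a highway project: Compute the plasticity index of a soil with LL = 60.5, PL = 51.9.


Result: 8.6

Derivation:
Using PI = LL - PL
PI = 60.5 - 51.9
PI = 8.6


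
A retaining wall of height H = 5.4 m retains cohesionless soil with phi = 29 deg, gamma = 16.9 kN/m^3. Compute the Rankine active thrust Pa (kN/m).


Compute active earth pressure coefficient:
Ka = tan^2(45 - phi/2) = tan^2(30.5) = 0.346974
Compute active force:
Pa = 0.5 * Ka * gamma * H^2
Pa = 0.5 * 0.346974 * 16.9 * 5.4^2
Pa = 85.5 kN/m


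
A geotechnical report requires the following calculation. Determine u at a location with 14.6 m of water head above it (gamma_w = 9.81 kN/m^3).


Using u = gamma_w * h_w
u = 9.81 * 14.6
u = 143.23 kPa


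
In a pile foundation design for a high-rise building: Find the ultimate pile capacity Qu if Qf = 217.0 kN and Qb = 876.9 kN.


Using Qu = Qf + Qb
Qu = 217.0 + 876.9
Qu = 1093.9 kN


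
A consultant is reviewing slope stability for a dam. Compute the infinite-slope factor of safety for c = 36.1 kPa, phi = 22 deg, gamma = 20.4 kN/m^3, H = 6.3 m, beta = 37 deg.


Using Fs = c / (gamma*H*sin(beta)*cos(beta)) + tan(phi)/tan(beta)
Cohesion contribution = 36.1 / (20.4*6.3*sin(37)*cos(37))
Cohesion contribution = 0.58442
Friction contribution = tan(22)/tan(37) = 0.536161
Fs = 0.58442 + 0.536161
Fs = 1.121


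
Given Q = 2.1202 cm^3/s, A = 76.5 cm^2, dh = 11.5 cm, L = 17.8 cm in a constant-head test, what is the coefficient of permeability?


Compute hydraulic gradient:
i = dh / L = 11.5 / 17.8 = 0.646067
Then apply Darcy's law:
k = Q / (A * i)
k = 2.1202 / (76.5 * 0.646067)
k = 2.1202 / 49.4242
k = 0.042898 cm/s


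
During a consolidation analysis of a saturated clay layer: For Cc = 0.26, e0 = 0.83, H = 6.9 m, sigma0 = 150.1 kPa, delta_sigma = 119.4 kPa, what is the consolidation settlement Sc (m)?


Using Sc = Cc * H / (1 + e0) * log10((sigma0 + delta_sigma) / sigma0)
Stress ratio = (150.1 + 119.4) / 150.1 = 1.79547
log10(1.79547) = 0.254178
Cc * H / (1 + e0) = 0.26 * 6.9 / (1 + 0.83) = 0.980328
Sc = 0.980328 * 0.254178
Sc = 0.2492 m


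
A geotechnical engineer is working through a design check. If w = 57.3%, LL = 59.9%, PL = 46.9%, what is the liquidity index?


First compute the plasticity index:
PI = LL - PL = 59.9 - 46.9 = 13.0
Then compute the liquidity index:
LI = (w - PL) / PI
LI = (57.3 - 46.9) / 13.0
LI = 0.8


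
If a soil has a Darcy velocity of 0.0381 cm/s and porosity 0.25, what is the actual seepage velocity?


Using v_s = v_d / n
v_s = 0.0381 / 0.25
v_s = 0.1524 cm/s


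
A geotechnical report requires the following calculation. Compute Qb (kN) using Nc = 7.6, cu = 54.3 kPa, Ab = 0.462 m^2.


Using Qb = Nc * cu * Ab
Qb = 7.6 * 54.3 * 0.462
Qb = 190.66 kN


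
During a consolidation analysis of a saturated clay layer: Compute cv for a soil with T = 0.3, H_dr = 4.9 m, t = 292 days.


Using cv = T * H_dr^2 / t
H_dr^2 = 4.9^2 = 24.01
cv = 0.3 * 24.01 / 292
cv = 0.02467 m^2/day


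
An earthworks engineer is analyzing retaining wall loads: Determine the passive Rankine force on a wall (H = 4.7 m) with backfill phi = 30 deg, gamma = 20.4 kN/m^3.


Compute passive earth pressure coefficient:
Kp = tan^2(45 + phi/2) = tan^2(60.0) = 3
Compute passive force:
Pp = 0.5 * Kp * gamma * H^2
Pp = 0.5 * 3 * 20.4 * 4.7^2
Pp = 675.95 kN/m


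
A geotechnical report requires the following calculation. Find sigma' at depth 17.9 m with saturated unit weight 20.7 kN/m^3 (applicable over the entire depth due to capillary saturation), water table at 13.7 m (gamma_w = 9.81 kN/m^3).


Total stress = gamma_sat * depth
sigma = 20.7 * 17.9 = 370.53 kPa
Pore water pressure u = gamma_w * (depth - d_wt)
u = 9.81 * (17.9 - 13.7) = 41.202 kPa
Effective stress = sigma - u
sigma' = 370.53 - 41.202 = 329.33 kPa


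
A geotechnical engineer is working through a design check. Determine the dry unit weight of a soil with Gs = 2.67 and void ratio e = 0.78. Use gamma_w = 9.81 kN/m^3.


Using gamma_d = Gs * gamma_w / (1 + e)
gamma_d = 2.67 * 9.81 / (1 + 0.78)
gamma_d = 2.67 * 9.81 / 1.78
gamma_d = 14.715 kN/m^3


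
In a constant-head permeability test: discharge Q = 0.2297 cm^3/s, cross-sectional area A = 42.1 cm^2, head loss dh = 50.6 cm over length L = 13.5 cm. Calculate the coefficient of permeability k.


Compute hydraulic gradient:
i = dh / L = 50.6 / 13.5 = 3.74815
Then apply Darcy's law:
k = Q / (A * i)
k = 0.2297 / (42.1 * 3.74815)
k = 0.2297 / 157.797
k = 0.001456 cm/s


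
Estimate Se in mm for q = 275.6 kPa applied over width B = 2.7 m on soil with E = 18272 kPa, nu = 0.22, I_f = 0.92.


Result: 35.653 mm

Derivation:
Using Se = q * B * (1 - nu^2) * I_f / E
1 - nu^2 = 1 - 0.22^2 = 0.9516
Se = 275.6 * 2.7 * 0.9516 * 0.92 / 18272
Se = 0.035653 m
Convert to mm: Se = 0.035653 * 1000 = 35.653 mm


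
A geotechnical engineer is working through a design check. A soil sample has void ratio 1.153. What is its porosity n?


Result: 0.5355

Derivation:
Using the relation n = e / (1 + e)
n = 1.153 / (1 + 1.153)
n = 1.153 / 2.153
n = 0.5355


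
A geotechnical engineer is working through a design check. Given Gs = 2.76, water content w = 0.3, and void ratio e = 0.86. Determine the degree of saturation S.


Using S = Gs * w / e
S = 2.76 * 0.3 / 0.86
S = 0.9628


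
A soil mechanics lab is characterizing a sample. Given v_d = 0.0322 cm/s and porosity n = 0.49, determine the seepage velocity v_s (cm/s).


Result: 0.06571 cm/s

Derivation:
Using v_s = v_d / n
v_s = 0.0322 / 0.49
v_s = 0.06571 cm/s


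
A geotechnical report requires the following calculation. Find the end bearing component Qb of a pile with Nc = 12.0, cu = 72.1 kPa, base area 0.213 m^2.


Result: 184.29 kN

Derivation:
Using Qb = Nc * cu * Ab
Qb = 12.0 * 72.1 * 0.213
Qb = 184.29 kN


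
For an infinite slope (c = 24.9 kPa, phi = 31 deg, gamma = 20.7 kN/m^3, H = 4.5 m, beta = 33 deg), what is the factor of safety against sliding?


Using Fs = c / (gamma*H*sin(beta)*cos(beta)) + tan(phi)/tan(beta)
Cohesion contribution = 24.9 / (20.7*4.5*sin(33)*cos(33))
Cohesion contribution = 0.585216
Friction contribution = tan(31)/tan(33) = 0.925244
Fs = 0.585216 + 0.925244
Fs = 1.51


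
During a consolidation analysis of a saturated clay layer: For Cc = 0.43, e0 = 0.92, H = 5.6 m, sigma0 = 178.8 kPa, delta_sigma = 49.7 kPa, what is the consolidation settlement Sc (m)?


Using Sc = Cc * H / (1 + e0) * log10((sigma0 + delta_sigma) / sigma0)
Stress ratio = (178.8 + 49.7) / 178.8 = 1.27796
log10(1.27796) = 0.106519
Cc * H / (1 + e0) = 0.43 * 5.6 / (1 + 0.92) = 1.25417
Sc = 1.25417 * 0.106519
Sc = 0.1336 m


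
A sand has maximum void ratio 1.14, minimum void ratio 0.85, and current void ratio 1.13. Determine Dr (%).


Using Dr = (e_max - e) / (e_max - e_min) * 100
e_max - e = 1.14 - 1.13 = 0.01
e_max - e_min = 1.14 - 0.85 = 0.29
Dr = 0.01 / 0.29 * 100
Dr = 3.45 %


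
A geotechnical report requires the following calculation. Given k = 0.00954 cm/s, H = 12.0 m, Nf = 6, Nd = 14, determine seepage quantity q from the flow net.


Convert k to m/s for unit consistency with H:
k = 0.00954 cm/s = 0.00954 / 100 m/s = 9.54e-05 m/s
Using q = k * H * Nf / Nd
Nf / Nd = 6 / 14 = 0.4286
q = 9.54e-05 * 12.0 * 0.4286
q = 0.0004906 m^3/s per m


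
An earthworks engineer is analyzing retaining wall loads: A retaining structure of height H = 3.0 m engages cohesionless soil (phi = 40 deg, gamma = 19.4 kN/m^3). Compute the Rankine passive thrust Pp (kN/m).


Compute passive earth pressure coefficient:
Kp = tan^2(45 + phi/2) = tan^2(65.0) = 4.59891
Compute passive force:
Pp = 0.5 * Kp * gamma * H^2
Pp = 0.5 * 4.59891 * 19.4 * 3.0^2
Pp = 401.48 kN/m


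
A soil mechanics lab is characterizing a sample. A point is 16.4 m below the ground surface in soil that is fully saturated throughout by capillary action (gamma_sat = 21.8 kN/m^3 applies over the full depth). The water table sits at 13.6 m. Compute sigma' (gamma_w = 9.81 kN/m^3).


Total stress = gamma_sat * depth
sigma = 21.8 * 16.4 = 357.52 kPa
Pore water pressure u = gamma_w * (depth - d_wt)
u = 9.81 * (16.4 - 13.6) = 27.468 kPa
Effective stress = sigma - u
sigma' = 357.52 - 27.468 = 330.05 kPa


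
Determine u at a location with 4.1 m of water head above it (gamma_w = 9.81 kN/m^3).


Using u = gamma_w * h_w
u = 9.81 * 4.1
u = 40.22 kPa


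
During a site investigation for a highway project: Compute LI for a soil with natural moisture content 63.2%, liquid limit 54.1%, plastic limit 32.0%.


First compute the plasticity index:
PI = LL - PL = 54.1 - 32.0 = 22.1
Then compute the liquidity index:
LI = (w - PL) / PI
LI = (63.2 - 32.0) / 22.1
LI = 1.412


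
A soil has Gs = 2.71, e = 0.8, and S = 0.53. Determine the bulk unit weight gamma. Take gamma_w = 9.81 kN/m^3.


Using gamma = gamma_w * (Gs + S*e) / (1 + e)
Numerator: Gs + S*e = 2.71 + 0.53*0.8 = 3.134
Denominator: 1 + e = 1 + 0.8 = 1.8
gamma = 9.81 * 3.134 / 1.8
gamma = 17.08 kN/m^3


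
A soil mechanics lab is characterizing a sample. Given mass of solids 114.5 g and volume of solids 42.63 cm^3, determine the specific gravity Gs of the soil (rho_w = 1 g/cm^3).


Result: 2.686

Derivation:
Using Gs = m_s / (V_s * rho_w)
Since rho_w = 1 g/cm^3:
Gs = 114.5 / 42.63
Gs = 2.686


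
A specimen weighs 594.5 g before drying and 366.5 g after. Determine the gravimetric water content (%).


Using w = (m_wet - m_dry) / m_dry * 100
m_wet - m_dry = 594.5 - 366.5 = 228.0 g
w = 228.0 / 366.5 * 100
w = 62.21 %


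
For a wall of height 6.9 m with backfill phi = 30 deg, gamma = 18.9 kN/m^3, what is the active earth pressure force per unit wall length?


Compute active earth pressure coefficient:
Ka = tan^2(45 - phi/2) = tan^2(30.0) = 0.333333
Compute active force:
Pa = 0.5 * Ka * gamma * H^2
Pa = 0.5 * 0.333333 * 18.9 * 6.9^2
Pa = 149.97 kN/m


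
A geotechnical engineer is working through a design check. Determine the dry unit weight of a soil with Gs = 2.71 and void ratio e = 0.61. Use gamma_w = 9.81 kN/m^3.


Using gamma_d = Gs * gamma_w / (1 + e)
gamma_d = 2.71 * 9.81 / (1 + 0.61)
gamma_d = 2.71 * 9.81 / 1.61
gamma_d = 16.512 kN/m^3


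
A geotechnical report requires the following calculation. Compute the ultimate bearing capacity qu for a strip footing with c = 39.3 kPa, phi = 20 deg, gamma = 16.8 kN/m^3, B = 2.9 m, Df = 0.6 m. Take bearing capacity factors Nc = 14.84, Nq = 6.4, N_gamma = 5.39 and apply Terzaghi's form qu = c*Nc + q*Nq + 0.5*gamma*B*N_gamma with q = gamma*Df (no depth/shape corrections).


Compute qu = c*Nc + gamma*Df*Nq + 0.5*gamma*B*N_gamma
Term 1: 39.3 * 14.84 = 583.212
Term 2: 16.8 * 0.6 * 6.4 = 64.512
Term 3: 0.5 * 16.8 * 2.9 * 5.39 = 131.3004
qu = 583.212 + 64.512 + 131.3004
qu = 779.02 kPa


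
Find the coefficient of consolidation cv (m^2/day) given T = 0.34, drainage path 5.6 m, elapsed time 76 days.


Result: 0.14029 m^2/day

Derivation:
Using cv = T * H_dr^2 / t
H_dr^2 = 5.6^2 = 31.36
cv = 0.34 * 31.36 / 76
cv = 0.14029 m^2/day


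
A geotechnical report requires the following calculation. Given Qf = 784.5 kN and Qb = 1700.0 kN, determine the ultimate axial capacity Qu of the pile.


Using Qu = Qf + Qb
Qu = 784.5 + 1700.0
Qu = 2484.5 kN


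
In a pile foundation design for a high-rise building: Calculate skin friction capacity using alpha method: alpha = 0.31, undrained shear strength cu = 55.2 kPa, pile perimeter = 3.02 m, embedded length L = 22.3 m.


Result: 1152.42 kN

Derivation:
Using Qs = alpha * cu * perimeter * L
Qs = 0.31 * 55.2 * 3.02 * 22.3
Qs = 1152.42 kN


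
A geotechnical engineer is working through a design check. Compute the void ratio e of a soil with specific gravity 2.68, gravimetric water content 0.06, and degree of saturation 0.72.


Using the relation e = Gs * w / S
e = 2.68 * 0.06 / 0.72
e = 0.2233


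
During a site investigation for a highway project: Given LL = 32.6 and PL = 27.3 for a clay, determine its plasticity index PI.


Result: 5.3

Derivation:
Using PI = LL - PL
PI = 32.6 - 27.3
PI = 5.3


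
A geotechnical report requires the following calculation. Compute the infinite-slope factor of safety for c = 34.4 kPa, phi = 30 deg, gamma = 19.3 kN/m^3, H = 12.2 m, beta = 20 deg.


Using Fs = c / (gamma*H*sin(beta)*cos(beta)) + tan(phi)/tan(beta)
Cohesion contribution = 34.4 / (19.3*12.2*sin(20)*cos(20))
Cohesion contribution = 0.454573
Friction contribution = tan(30)/tan(20) = 1.58626
Fs = 0.454573 + 1.58626
Fs = 2.041


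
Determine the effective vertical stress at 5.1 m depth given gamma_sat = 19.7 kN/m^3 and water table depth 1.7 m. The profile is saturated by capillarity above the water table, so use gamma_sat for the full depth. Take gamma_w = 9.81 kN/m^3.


Total stress = gamma_sat * depth
sigma = 19.7 * 5.1 = 100.47 kPa
Pore water pressure u = gamma_w * (depth - d_wt)
u = 9.81 * (5.1 - 1.7) = 33.354 kPa
Effective stress = sigma - u
sigma' = 100.47 - 33.354 = 67.12 kPa


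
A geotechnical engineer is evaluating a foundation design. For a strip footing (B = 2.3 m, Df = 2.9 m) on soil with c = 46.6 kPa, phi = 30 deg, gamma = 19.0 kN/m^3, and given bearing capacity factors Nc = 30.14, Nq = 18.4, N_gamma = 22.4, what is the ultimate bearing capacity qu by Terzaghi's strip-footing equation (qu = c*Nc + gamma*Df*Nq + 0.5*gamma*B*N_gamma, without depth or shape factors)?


Result: 2907.8 kPa

Derivation:
Compute qu = c*Nc + gamma*Df*Nq + 0.5*gamma*B*N_gamma
Term 1: 46.6 * 30.14 = 1404.524
Term 2: 19.0 * 2.9 * 18.4 = 1013.84
Term 3: 0.5 * 19.0 * 2.3 * 22.4 = 489.44
qu = 1404.524 + 1013.84 + 489.44
qu = 2907.8 kPa


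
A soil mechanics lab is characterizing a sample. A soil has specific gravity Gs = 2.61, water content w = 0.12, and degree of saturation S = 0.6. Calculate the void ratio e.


Result: 0.522

Derivation:
Using the relation e = Gs * w / S
e = 2.61 * 0.12 / 0.6
e = 0.522


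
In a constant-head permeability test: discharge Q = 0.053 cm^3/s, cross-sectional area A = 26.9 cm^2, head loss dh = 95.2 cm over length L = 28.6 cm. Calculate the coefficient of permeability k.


Compute hydraulic gradient:
i = dh / L = 95.2 / 28.6 = 3.32867
Then apply Darcy's law:
k = Q / (A * i)
k = 0.053 / (26.9 * 3.32867)
k = 0.053 / 89.5413
k = 0.000592 cm/s


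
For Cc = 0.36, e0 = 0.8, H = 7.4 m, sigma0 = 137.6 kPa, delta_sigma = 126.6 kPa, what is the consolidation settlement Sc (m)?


Using Sc = Cc * H / (1 + e0) * log10((sigma0 + delta_sigma) / sigma0)
Stress ratio = (137.6 + 126.6) / 137.6 = 1.92006
log10(1.92006) = 0.283314
Cc * H / (1 + e0) = 0.36 * 7.4 / (1 + 0.8) = 1.48
Sc = 1.48 * 0.283314
Sc = 0.4193 m


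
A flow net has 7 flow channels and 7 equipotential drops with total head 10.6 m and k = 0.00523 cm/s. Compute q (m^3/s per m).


Convert k to m/s for unit consistency with H:
k = 0.00523 cm/s = 0.00523 / 100 m/s = 5.23e-05 m/s
Using q = k * H * Nf / Nd
Nf / Nd = 7 / 7 = 1.0
q = 5.23e-05 * 10.6 * 1.0
q = 0.0005544 m^3/s per m


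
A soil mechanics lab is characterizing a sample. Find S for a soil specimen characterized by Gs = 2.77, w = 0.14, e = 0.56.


Using S = Gs * w / e
S = 2.77 * 0.14 / 0.56
S = 0.6925


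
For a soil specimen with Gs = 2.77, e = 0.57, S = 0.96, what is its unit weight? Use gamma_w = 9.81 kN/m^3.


Using gamma = gamma_w * (Gs + S*e) / (1 + e)
Numerator: Gs + S*e = 2.77 + 0.96*0.57 = 3.3172
Denominator: 1 + e = 1 + 0.57 = 1.57
gamma = 9.81 * 3.3172 / 1.57
gamma = 20.727 kN/m^3


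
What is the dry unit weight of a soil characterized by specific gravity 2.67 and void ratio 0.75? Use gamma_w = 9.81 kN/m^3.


Using gamma_d = Gs * gamma_w / (1 + e)
gamma_d = 2.67 * 9.81 / (1 + 0.75)
gamma_d = 2.67 * 9.81 / 1.75
gamma_d = 14.967 kN/m^3


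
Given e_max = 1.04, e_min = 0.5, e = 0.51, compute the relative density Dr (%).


Using Dr = (e_max - e) / (e_max - e_min) * 100
e_max - e = 1.04 - 0.51 = 0.53
e_max - e_min = 1.04 - 0.5 = 0.54
Dr = 0.53 / 0.54 * 100
Dr = 98.15 %


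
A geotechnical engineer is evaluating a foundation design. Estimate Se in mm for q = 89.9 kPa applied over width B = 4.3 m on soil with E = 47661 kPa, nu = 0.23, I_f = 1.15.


Result: 8.834 mm

Derivation:
Using Se = q * B * (1 - nu^2) * I_f / E
1 - nu^2 = 1 - 0.23^2 = 0.9471
Se = 89.9 * 4.3 * 0.9471 * 1.15 / 47661
Se = 0.008834 m
Convert to mm: Se = 0.008834 * 1000 = 8.834 mm
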